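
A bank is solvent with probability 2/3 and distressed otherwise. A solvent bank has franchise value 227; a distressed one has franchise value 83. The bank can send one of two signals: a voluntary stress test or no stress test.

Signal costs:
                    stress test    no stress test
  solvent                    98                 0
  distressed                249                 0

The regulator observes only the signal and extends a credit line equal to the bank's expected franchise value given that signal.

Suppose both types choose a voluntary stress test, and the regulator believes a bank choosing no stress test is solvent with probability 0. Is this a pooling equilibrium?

On the equilibrium path (stress test) the regulator holds the prior 2/3 and pays 2/3·227 + 1/3·83 = 179. Off-path (no stress test) belief 0 gives 0·227 + 1·83 = 83.
Solvent: stress test gives 179 − 98 = 81; no stress test gives 83 − 0 = 83. Deviates. ✗
Distressed: stress test gives 179 − 249 = -70; no stress test gives 83 − 0 = 83. Deviates. ✗

No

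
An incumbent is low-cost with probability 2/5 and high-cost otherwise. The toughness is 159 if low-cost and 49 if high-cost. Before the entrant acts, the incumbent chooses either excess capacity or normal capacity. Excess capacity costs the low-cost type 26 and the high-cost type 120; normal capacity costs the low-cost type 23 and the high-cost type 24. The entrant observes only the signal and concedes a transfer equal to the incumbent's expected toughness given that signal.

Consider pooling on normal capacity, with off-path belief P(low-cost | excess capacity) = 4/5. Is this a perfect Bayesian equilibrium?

At the pooled signal (normal capacity) the entrant holds the prior 2/5 and pays 2/5·159 + 3/5·49 = 93. Off-path (excess capacity) belief 4/5 gives 4/5·159 + 1/5·49 = 137.
Low-cost: normal capacity gives 93 − 23 = 70; excess capacity gives 137 − 26 = 111. Deviates. ✗
High-cost: normal capacity gives 93 − 24 = 69; excess capacity gives 137 − 120 = 17. Stays. ✓

No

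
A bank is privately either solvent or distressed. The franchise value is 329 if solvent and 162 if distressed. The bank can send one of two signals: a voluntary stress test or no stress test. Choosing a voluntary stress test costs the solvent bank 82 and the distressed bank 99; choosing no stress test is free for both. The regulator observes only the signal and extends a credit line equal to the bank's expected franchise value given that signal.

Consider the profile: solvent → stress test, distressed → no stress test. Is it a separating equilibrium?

No

If types separate, stress test earns payment 329 and no stress test earns 162.
Solvent: stress test gives 329 − 82 = 247; no stress test gives 162 − 0 = 162. No deviation. ✓
Distressed: no stress test gives 162 − 0 = 162; stress test gives 329 − 99 = 230. Would deviate. ✗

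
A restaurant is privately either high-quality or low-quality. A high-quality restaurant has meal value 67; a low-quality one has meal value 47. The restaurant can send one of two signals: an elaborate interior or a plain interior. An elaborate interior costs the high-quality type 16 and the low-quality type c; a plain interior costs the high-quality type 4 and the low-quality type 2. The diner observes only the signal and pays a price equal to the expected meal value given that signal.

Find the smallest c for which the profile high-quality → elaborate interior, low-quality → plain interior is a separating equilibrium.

22

Under separation: elaborate interior → high-quality (pays 67); plain interior → low-quality (pays 47).
High-quality: 67 − 16 = 51 ≥ 47 − 4 = 43. Holds regardless of c. ✓
Low-quality: 47 − 2 ≥ 67 − c, so c ≥ 67 − 45 = 22.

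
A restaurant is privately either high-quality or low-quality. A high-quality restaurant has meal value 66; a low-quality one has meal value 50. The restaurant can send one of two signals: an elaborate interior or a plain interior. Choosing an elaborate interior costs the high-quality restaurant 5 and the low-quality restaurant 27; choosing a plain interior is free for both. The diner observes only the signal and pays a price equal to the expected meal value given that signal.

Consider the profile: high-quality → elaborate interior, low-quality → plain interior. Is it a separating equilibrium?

If types separate, elaborate interior earns payment 66 and plain interior earns 50.
High-quality: elaborate interior gives 66 − 5 = 61; plain interior gives 50 − 0 = 50. No deviation. ✓
Low-quality: plain interior gives 50 − 0 = 50; elaborate interior gives 66 − 27 = 39. No deviation. ✓
Neither type gains from mimicking the other.

Yes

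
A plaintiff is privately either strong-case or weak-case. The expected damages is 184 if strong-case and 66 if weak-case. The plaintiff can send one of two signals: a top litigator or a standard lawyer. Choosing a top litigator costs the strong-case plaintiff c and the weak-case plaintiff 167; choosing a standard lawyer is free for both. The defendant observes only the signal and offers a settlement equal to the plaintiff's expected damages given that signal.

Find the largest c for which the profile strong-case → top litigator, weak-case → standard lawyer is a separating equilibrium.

Under separation: top litigator → strong-case (pays 184); standard lawyer → weak-case (pays 66).
Weak-case: 66 − 0 = 66 ≥ 184 − 167 = 17. Holds regardless of c. ✓
Strong-case: 184 − c ≥ 66 − 0, so c ≤ 184 − 66 = 118.

118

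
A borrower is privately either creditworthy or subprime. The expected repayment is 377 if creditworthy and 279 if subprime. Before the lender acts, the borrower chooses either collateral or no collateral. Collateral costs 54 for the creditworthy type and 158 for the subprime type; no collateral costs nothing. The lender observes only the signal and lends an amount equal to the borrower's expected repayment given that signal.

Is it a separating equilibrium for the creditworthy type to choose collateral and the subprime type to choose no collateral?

Yes

If types separate, collateral earns payment 377 and no collateral earns 279.
Creditworthy: collateral gives 377 − 54 = 323; no collateral gives 279 − 0 = 279. No deviation. ✓
Subprime: no collateral gives 279 − 0 = 279; collateral gives 377 − 158 = 219. No deviation. ✓
Neither type gains from mimicking the other.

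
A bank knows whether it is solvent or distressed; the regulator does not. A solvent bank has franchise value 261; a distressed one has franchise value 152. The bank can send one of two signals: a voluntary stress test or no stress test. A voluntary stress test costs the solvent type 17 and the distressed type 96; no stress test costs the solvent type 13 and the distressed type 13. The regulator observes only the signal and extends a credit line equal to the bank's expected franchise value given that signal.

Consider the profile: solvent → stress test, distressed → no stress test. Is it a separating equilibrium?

No

If types separate, stress test earns payment 261 and no stress test earns 152.
Solvent: stress test gives 261 − 17 = 244; no stress test gives 152 − 13 = 139. No deviation. ✓
Distressed: no stress test gives 152 − 13 = 139; stress test gives 261 − 96 = 165. Would deviate. ✗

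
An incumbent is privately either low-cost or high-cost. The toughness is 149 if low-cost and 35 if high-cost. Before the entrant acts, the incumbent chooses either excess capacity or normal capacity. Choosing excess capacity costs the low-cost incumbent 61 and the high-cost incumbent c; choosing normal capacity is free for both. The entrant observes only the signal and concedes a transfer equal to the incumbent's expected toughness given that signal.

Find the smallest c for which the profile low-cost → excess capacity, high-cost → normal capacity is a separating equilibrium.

114

Under separation: excess capacity → low-cost (pays 149); normal capacity → high-cost (pays 35).
Low-cost: 149 − 61 = 88 ≥ 35 − 0 = 35. Holds regardless of c. ✓
High-cost: 35 − 0 ≥ 149 − c, so c ≥ 149 − 35 = 114.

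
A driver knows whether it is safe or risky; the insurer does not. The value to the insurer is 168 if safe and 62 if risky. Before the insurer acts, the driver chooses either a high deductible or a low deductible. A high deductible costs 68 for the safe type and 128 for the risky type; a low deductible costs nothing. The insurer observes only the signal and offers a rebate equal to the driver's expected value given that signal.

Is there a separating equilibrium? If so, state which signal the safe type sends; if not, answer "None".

Try safe → high deductible, risky → low deductible:
  If types separate, high deductible earns payment 168 and low deductible earns 62.
  Safe: high deductible gives 168 − 68 = 100; low deductible gives 62 − 0 = 62. No deviation. ✓
  Risky: low deductible gives 62 − 0 = 62; high deductible gives 168 − 128 = 40. No deviation. ✓
Both hold — the safe type sends high deductible.

high deductible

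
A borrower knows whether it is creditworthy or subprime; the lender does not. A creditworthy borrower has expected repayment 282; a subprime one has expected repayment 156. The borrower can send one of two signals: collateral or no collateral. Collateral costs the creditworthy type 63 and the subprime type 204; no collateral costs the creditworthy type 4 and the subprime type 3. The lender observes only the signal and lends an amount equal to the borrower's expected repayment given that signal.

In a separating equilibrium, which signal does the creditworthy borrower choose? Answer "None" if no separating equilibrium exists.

collateral

Try creditworthy → collateral, subprime → no collateral:
  If types separate, collateral earns payment 282 and no collateral earns 156.
  Creditworthy: collateral gives 282 − 63 = 219; no collateral gives 156 − 4 = 152. No deviation. ✓
  Subprime: no collateral gives 156 − 3 = 153; collateral gives 282 − 204 = 78. No deviation. ✓
Both hold — the creditworthy type sends collateral.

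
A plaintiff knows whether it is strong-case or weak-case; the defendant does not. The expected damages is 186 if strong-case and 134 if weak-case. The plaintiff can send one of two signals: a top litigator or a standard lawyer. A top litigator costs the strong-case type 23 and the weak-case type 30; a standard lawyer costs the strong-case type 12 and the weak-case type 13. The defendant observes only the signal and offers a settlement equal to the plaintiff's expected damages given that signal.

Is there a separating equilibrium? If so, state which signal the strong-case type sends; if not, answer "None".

Try strong-case → top litigator, weak-case → standard lawyer:
  If types separate, top litigator earns payment 186 and standard lawyer earns 134.
  Strong-case: top litigator gives 186 − 23 = 163; standard lawyer gives 134 − 12 = 122. No deviation. ✓
  Weak-case: standard lawyer gives 134 − 13 = 121; top litigator gives 186 − 30 = 156. Would deviate. ✗
Try strong-case → standard lawyer, weak-case → top litigator:
  If types separate, standard lawyer earns payment 186 and top litigator earns 134.
  Strong-case: standard lawyer gives 186 − 12 = 174; top litigator gives 134 − 23 = 111. No deviation. ✓
  Weak-case: top litigator gives 134 − 30 = 104; standard lawyer gives 186 − 13 = 173. Would deviate. ✗
Neither assignment is incentive-compatible.

None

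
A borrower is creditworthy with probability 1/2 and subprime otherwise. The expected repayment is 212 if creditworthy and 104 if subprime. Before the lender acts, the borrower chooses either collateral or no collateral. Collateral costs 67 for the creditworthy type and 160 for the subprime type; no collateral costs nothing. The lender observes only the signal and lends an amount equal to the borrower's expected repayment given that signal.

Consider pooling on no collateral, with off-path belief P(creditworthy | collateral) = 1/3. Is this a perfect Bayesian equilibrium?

Yes

At the pooled signal (no collateral) the lender holds the prior 1/2 and pays 1/2·212 + 1/2·104 = 158. Off-path (collateral) belief 1/3 gives 1/3·212 + 2/3·104 = 140.
Creditworthy: no collateral gives 158 − 0 = 158; collateral gives 140 − 67 = 73. Stays. ✓
Subprime: no collateral gives 158 − 0 = 158; collateral gives 140 − 160 = -20. Stays. ✓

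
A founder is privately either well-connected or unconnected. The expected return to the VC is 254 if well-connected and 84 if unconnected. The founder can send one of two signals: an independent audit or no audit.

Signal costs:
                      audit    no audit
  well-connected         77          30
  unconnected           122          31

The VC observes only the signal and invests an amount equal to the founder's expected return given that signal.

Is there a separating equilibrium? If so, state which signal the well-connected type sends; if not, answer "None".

Try well-connected → audit, unconnected → no audit:
  If types separate, audit earns payment 254 and no audit earns 84.
  Well-connected: audit gives 254 − 77 = 177; no audit gives 84 − 30 = 54. No deviation. ✓
  Unconnected: no audit gives 84 − 31 = 53; audit gives 254 − 122 = 132. Would deviate. ✗
Try well-connected → no audit, unconnected → audit:
  If types separate, no audit earns payment 254 and audit earns 84.
  Well-connected: no audit gives 254 − 30 = 224; audit gives 84 − 77 = 7. No deviation. ✓
  Unconnected: audit gives 84 − 122 = -38; no audit gives 254 − 31 = 223. Would deviate. ✗
Neither assignment is incentive-compatible.

None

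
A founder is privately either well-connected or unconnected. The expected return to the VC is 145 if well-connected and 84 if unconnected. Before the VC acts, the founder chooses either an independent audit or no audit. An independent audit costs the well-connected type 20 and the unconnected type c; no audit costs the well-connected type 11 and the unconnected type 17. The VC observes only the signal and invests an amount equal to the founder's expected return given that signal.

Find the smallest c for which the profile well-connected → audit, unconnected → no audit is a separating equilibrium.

Under separation: audit → well-connected (pays 145); no audit → unconnected (pays 84).
Well-connected: 145 − 20 = 125 ≥ 84 − 11 = 73. Holds regardless of c. ✓
Unconnected: 84 − 17 ≥ 145 − c, so c ≥ 145 − 67 = 78.

78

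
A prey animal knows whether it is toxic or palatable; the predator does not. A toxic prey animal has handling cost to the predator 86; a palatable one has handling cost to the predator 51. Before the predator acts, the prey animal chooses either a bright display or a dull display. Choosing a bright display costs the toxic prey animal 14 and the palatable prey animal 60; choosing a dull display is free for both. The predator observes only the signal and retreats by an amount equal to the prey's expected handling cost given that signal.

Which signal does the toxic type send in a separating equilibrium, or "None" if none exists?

Try toxic → bright display, palatable → dull display:
  If types separate, bright display earns payment 86 and dull display earns 51.
  Toxic: bright display gives 86 − 14 = 72; dull display gives 51 − 0 = 51. No deviation. ✓
  Palatable: dull display gives 51 − 0 = 51; bright display gives 86 − 60 = 26. No deviation. ✓
Both hold — the toxic type sends bright display.

bright display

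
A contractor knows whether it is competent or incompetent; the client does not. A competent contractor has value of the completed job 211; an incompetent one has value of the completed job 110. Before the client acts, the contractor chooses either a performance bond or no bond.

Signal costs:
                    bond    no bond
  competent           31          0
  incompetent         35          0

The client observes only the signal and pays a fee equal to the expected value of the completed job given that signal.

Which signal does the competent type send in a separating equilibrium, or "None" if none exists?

Try competent → bond, incompetent → no bond:
  Under separation the client infers type exactly: bond → competent (pays 211), no bond → incompetent (pays 110).
  Competent: bond gives 211 − 31 = 180; no bond gives 110 − 0 = 110. No deviation. ✓
  Incompetent: no bond gives 110 − 0 = 110; bond gives 211 − 35 = 176. Would deviate. ✗
Try competent → no bond, incompetent → bond:
  Under separation the client infers type exactly: no bond → competent (pays 211), bond → incompetent (pays 110).
  Competent: no bond gives 211 − 0 = 211; bond gives 110 − 31 = 79. No deviation. ✓
  Incompetent: bond gives 110 − 35 = 75; no bond gives 211 − 0 = 211. Would deviate. ✗
Neither assignment is incentive-compatible.

None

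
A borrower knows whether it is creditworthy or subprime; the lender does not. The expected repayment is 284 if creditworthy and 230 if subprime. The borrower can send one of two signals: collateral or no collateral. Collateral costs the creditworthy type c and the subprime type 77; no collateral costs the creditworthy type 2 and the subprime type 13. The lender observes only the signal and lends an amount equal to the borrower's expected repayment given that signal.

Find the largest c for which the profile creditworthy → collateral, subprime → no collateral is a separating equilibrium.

Under separation: collateral → creditworthy (pays 284); no collateral → subprime (pays 230).
Subprime: 230 − 13 = 217 ≥ 284 − 77 = 207. Holds regardless of c. ✓
Creditworthy: 284 − c ≥ 230 − 2, so c ≤ 284 − 228 = 56.

56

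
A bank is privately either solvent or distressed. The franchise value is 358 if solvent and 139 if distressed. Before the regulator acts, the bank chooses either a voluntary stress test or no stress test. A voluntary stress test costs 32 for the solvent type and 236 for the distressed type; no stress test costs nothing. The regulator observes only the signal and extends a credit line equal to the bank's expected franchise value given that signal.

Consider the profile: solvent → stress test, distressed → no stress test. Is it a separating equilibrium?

Under separation the regulator infers type exactly: stress test → solvent (pays 358), no stress test → distressed (pays 139).
Solvent: stress test gives 358 − 32 = 326; no stress test gives 139 − 0 = 139. No deviation. ✓
Distressed: no stress test gives 139 − 0 = 139; stress test gives 358 − 236 = 122. No deviation. ✓
Both incentive constraints hold.

Yes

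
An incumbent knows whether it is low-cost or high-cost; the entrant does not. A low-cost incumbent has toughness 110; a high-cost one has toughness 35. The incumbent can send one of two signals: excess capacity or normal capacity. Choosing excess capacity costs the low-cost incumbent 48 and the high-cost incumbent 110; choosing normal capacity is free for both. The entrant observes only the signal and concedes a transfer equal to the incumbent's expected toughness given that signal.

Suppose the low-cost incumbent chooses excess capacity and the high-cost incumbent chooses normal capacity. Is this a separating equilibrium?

If types separate, excess capacity earns payment 110 and normal capacity earns 35.
Low-cost: excess capacity gives 110 − 48 = 62; normal capacity gives 35 − 0 = 35. No deviation. ✓
High-cost: normal capacity gives 35 − 0 = 35; excess capacity gives 110 − 110 = 0. No deviation. ✓
Neither type gains from mimicking the other.

Yes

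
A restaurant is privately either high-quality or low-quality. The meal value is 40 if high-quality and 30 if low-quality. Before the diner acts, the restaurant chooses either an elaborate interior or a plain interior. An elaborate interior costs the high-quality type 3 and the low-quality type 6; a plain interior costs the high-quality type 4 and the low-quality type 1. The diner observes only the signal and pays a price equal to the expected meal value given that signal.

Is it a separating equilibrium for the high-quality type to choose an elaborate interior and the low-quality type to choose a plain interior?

No

If types separate, elaborate interior earns payment 40 and plain interior earns 30.
High-quality: elaborate interior gives 40 − 3 = 37; plain interior gives 30 − 4 = 26. No deviation. ✓
Low-quality: plain interior gives 30 − 1 = 29; elaborate interior gives 40 − 6 = 34. Would deviate. ✗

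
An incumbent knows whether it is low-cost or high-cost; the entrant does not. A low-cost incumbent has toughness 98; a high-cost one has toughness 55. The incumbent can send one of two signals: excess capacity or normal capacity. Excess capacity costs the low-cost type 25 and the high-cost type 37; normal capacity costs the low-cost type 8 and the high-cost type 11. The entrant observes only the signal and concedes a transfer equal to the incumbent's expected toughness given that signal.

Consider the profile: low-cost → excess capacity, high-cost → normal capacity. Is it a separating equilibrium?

Under separation the entrant infers type exactly: excess capacity → low-cost (pays 98), normal capacity → high-cost (pays 55).
Low-cost: excess capacity gives 98 − 25 = 73; normal capacity gives 55 − 8 = 47. No deviation. ✓
High-cost: normal capacity gives 55 − 11 = 44; excess capacity gives 98 − 37 = 61. Would deviate. ✗

No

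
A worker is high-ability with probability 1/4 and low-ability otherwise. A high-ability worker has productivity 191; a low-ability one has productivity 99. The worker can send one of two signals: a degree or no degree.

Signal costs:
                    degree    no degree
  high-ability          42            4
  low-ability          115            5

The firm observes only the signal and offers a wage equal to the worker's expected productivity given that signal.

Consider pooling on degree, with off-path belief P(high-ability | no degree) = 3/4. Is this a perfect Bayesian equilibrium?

On the equilibrium path (degree) the firm holds the prior 1/4 and pays 1/4·191 + 3/4·99 = 122. Off-path (no degree) belief 3/4 gives 3/4·191 + 1/4·99 = 168.
High-ability: degree gives 122 − 42 = 80; no degree gives 168 − 4 = 164. Deviates. ✗
Low-ability: degree gives 122 − 115 = 7; no degree gives 168 − 5 = 163. Deviates. ✗

No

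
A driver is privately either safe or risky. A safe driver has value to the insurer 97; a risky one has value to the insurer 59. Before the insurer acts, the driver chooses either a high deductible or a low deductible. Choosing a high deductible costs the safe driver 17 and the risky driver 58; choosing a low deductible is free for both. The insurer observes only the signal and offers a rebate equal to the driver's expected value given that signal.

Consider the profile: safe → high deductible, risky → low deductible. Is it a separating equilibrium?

If types separate, high deductible earns payment 97 and low deductible earns 59.
Safe: high deductible gives 97 − 17 = 80; low deductible gives 59 − 0 = 59. No deviation. ✓
Risky: low deductible gives 59 − 0 = 59; high deductible gives 97 − 58 = 39. No deviation. ✓
Neither type gains from mimicking the other.

Yes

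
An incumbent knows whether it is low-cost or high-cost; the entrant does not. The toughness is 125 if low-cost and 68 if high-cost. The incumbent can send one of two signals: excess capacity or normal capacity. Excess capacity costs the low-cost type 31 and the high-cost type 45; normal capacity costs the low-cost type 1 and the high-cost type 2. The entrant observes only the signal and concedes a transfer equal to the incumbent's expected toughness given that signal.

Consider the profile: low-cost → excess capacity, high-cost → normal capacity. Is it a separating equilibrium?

No

If types separate, excess capacity earns payment 125 and normal capacity earns 68.
Low-cost: excess capacity gives 125 − 31 = 94; normal capacity gives 68 − 1 = 67. No deviation. ✓
High-cost: normal capacity gives 68 − 2 = 66; excess capacity gives 125 − 45 = 80. Would deviate. ✗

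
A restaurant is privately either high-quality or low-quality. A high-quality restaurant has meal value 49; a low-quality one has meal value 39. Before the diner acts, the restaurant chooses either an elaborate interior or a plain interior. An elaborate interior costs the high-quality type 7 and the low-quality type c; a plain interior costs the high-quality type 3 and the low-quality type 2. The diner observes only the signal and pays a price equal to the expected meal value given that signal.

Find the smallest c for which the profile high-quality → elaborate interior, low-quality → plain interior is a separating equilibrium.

Under separation: elaborate interior → high-quality (pays 49); plain interior → low-quality (pays 39).
High-quality: 49 − 7 = 42 ≥ 39 − 3 = 36. Holds regardless of c. ✓
Low-quality: 39 − 2 ≥ 49 − c, so c ≥ 49 − 37 = 12.

12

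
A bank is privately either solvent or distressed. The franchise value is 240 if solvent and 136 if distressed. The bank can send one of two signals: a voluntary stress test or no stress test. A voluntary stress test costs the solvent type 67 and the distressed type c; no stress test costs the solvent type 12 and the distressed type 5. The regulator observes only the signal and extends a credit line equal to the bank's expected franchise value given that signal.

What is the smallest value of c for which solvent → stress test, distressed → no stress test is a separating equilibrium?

109

Under separation: stress test → solvent (pays 240); no stress test → distressed (pays 136).
Solvent: 240 − 67 = 173 ≥ 136 − 12 = 124. Holds regardless of c. ✓
Distressed: 136 − 5 ≥ 240 − c, so c ≥ 240 − 131 = 109.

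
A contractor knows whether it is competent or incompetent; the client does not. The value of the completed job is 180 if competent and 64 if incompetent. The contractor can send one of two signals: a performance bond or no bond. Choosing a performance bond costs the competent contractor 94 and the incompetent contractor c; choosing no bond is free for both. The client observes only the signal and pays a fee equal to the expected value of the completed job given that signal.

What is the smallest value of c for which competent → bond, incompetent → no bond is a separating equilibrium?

Under separation: bond → competent (pays 180); no bond → incompetent (pays 64).
Competent: 180 − 94 = 86 ≥ 64 − 0 = 64. Holds regardless of c. ✓
Incompetent: 64 − 0 ≥ 180 − c, so c ≥ 180 − 64 = 116.

116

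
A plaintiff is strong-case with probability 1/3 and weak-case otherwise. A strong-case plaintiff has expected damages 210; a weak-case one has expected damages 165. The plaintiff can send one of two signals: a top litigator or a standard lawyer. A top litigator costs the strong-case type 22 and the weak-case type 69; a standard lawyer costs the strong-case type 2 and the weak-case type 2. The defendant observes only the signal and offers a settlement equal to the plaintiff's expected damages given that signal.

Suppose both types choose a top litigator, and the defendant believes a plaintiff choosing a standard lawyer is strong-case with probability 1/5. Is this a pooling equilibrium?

No

At the pooled signal (top litigator) the defendant holds the prior 1/3 and pays 1/3·210 + 2/3·165 = 180. Off-path (standard lawyer) belief 1/5 gives 1/5·210 + 4/5·165 = 174.
Strong-case: top litigator gives 180 − 22 = 158; standard lawyer gives 174 − 2 = 172. Deviates. ✗
Weak-case: top litigator gives 180 − 69 = 111; standard lawyer gives 174 − 2 = 172. Deviates. ✗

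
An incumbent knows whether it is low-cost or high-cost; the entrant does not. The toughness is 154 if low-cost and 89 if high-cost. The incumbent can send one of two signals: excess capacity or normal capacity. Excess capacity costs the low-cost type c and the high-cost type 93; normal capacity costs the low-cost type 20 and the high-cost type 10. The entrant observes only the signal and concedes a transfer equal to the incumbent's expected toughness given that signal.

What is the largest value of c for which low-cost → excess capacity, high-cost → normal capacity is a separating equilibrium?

85

Under separation: excess capacity → low-cost (pays 154); normal capacity → high-cost (pays 89).
High-cost: 89 − 10 = 79 ≥ 154 − 93 = 61. Holds regardless of c. ✓
Low-cost: 154 − c ≥ 89 − 20, so c ≤ 154 − 69 = 85.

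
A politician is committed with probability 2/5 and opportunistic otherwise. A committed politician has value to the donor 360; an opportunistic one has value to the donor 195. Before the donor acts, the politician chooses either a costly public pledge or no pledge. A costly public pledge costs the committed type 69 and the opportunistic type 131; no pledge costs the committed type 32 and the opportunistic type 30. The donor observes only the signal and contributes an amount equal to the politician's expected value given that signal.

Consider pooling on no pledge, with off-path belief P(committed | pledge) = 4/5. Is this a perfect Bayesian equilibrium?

No

On the equilibrium path (no pledge) the donor holds the prior 2/5 and pays 2/5·360 + 3/5·195 = 261. Off-path (pledge) belief 4/5 gives 4/5·360 + 1/5·195 = 327.
Committed: no pledge gives 261 − 32 = 229; pledge gives 327 − 69 = 258. Deviates. ✗
Opportunistic: no pledge gives 261 − 30 = 231; pledge gives 327 − 131 = 196. Stays. ✓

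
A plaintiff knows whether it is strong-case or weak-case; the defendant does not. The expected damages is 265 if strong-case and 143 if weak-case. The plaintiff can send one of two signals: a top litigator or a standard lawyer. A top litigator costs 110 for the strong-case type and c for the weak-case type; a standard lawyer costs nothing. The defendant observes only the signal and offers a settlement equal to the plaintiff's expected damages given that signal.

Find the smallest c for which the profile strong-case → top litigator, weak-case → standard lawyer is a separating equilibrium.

122

Under separation: top litigator → strong-case (pays 265); standard lawyer → weak-case (pays 143).
Strong-case: 265 − 110 = 155 ≥ 143 − 0 = 143. Holds regardless of c. ✓
Weak-case: 143 − 0 ≥ 265 − c, so c ≥ 265 − 143 = 122.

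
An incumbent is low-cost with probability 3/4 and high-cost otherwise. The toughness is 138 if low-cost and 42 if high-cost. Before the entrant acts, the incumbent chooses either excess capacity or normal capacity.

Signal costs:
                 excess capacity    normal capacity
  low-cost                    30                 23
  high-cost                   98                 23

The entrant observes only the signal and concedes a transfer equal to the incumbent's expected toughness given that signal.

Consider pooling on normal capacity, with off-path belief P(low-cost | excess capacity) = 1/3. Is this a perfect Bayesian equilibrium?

At the pooled signal (normal capacity) the entrant holds the prior 3/4 and pays 3/4·138 + 1/4·42 = 114. Off-path (excess capacity) belief 1/3 gives 1/3·138 + 2/3·42 = 74.
Low-cost: normal capacity gives 114 − 23 = 91; excess capacity gives 74 − 30 = 44. Stays. ✓
High-cost: normal capacity gives 114 − 23 = 91; excess capacity gives 74 − 98 = -24. Stays. ✓

Yes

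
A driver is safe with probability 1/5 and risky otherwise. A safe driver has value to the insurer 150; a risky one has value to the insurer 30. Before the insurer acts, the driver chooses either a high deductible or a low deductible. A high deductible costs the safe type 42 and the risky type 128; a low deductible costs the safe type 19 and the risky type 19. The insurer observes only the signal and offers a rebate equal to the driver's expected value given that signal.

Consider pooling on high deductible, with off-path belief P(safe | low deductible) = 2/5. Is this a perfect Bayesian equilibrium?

No

At the pooled signal (high deductible) the insurer holds the prior 1/5 and pays 1/5·150 + 4/5·30 = 54. Off-path (low deductible) belief 2/5 gives 2/5·150 + 3/5·30 = 78.
Safe: high deductible gives 54 − 42 = 12; low deductible gives 78 − 19 = 59. Deviates. ✗
Risky: high deductible gives 54 − 128 = -74; low deductible gives 78 − 19 = 59. Deviates. ✗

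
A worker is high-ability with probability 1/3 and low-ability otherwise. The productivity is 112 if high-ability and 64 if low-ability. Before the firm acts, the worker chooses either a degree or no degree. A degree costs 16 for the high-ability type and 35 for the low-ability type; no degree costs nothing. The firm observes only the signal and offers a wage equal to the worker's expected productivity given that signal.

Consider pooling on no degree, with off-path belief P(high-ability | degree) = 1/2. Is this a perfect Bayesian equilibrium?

At the pooled signal (no degree) the firm holds the prior 1/3 and pays 1/3·112 + 2/3·64 = 80. Off-path (degree) belief 1/2 gives 1/2·112 + 1/2·64 = 88.
High-ability: no degree gives 80 − 0 = 80; degree gives 88 − 16 = 72. Stays. ✓
Low-ability: no degree gives 80 − 0 = 80; degree gives 88 − 35 = 53. Stays. ✓

Yes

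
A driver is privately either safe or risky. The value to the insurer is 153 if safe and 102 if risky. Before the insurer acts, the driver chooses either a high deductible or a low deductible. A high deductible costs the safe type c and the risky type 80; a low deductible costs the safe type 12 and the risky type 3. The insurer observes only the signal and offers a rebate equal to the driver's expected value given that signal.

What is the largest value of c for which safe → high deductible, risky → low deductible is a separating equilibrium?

Under separation: high deductible → safe (pays 153); low deductible → risky (pays 102).
Risky: 102 − 3 = 99 ≥ 153 − 80 = 73. Holds regardless of c. ✓
Safe: 153 − c ≥ 102 − 12, so c ≤ 153 − 90 = 63.

63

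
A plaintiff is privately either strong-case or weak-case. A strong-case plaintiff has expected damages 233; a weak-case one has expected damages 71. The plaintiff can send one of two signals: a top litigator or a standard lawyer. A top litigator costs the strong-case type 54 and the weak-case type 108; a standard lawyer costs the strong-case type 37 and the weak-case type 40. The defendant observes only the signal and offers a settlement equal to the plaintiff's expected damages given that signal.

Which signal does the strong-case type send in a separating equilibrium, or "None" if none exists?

None

Try strong-case → top litigator, weak-case → standard lawyer:
  If types separate, top litigator earns payment 233 and standard lawyer earns 71.
  Strong-case: top litigator gives 233 − 54 = 179; standard lawyer gives 71 − 37 = 34. No deviation. ✓
  Weak-case: standard lawyer gives 71 − 40 = 31; top litigator gives 233 − 108 = 125. Would deviate. ✗
Try strong-case → standard lawyer, weak-case → top litigator:
  If types separate, standard lawyer earns payment 233 and top litigator earns 71.
  Strong-case: standard lawyer gives 233 − 37 = 196; top litigator gives 71 − 54 = 17. No deviation. ✓
  Weak-case: top litigator gives 71 − 108 = -37; standard lawyer gives 233 − 40 = 193. Would deviate. ✗
Neither assignment is incentive-compatible.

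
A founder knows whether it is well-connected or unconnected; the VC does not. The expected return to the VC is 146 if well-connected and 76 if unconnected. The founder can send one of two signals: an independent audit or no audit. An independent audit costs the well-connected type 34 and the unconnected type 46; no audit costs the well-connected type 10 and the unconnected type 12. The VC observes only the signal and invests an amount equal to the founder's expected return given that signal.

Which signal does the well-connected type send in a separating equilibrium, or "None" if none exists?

Try well-connected → audit, unconnected → no audit:
  If types separate, audit earns payment 146 and no audit earns 76.
  Well-connected: audit gives 146 − 34 = 112; no audit gives 76 − 10 = 66. No deviation. ✓
  Unconnected: no audit gives 76 − 12 = 64; audit gives 146 − 46 = 100. Would deviate. ✗
Try well-connected → no audit, unconnected → audit:
  If types separate, no audit earns payment 146 and audit earns 76.
  Well-connected: no audit gives 146 − 10 = 136; audit gives 76 − 34 = 42. No deviation. ✓
  Unconnected: audit gives 76 − 46 = 30; no audit gives 146 − 12 = 134. Would deviate. ✗
Neither assignment is incentive-compatible.

None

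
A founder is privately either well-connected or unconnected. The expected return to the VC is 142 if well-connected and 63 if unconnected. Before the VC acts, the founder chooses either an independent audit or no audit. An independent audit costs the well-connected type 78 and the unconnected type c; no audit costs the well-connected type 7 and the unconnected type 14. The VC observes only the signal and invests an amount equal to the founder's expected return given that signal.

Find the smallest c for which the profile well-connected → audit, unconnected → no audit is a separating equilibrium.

93

Under separation: audit → well-connected (pays 142); no audit → unconnected (pays 63).
Well-connected: 142 − 78 = 64 ≥ 63 − 7 = 56. Holds regardless of c. ✓
Unconnected: 63 − 14 ≥ 142 − c, so c ≥ 142 − 49 = 93.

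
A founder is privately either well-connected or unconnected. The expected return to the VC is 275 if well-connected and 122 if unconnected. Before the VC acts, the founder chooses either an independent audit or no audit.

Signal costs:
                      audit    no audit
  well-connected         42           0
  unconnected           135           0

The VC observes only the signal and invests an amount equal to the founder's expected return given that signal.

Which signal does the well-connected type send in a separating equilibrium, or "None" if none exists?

None

Try well-connected → audit, unconnected → no audit:
  Under separation the VC infers type exactly: audit → well-connected (pays 275), no audit → unconnected (pays 122).
  Well-connected: audit gives 275 − 42 = 233; no audit gives 122 − 0 = 122. No deviation. ✓
  Unconnected: no audit gives 122 − 0 = 122; audit gives 275 − 135 = 140. Would deviate. ✗
Try well-connected → no audit, unconnected → audit:
  Under separation the VC infers type exactly: no audit → well-connected (pays 275), audit → unconnected (pays 122).
  Well-connected: no audit gives 275 − 0 = 275; audit gives 122 − 42 = 80. No deviation. ✓
  Unconnected: audit gives 122 − 135 = -13; no audit gives 275 − 0 = 275. Would deviate. ✗
Neither assignment is incentive-compatible.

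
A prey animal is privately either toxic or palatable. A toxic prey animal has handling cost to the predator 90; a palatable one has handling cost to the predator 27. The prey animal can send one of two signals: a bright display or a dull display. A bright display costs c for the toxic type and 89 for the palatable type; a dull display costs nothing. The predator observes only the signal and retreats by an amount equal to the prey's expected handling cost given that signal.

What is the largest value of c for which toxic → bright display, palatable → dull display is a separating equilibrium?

63

Under separation: bright display → toxic (pays 90); dull display → palatable (pays 27).
Palatable: 27 − 0 = 27 ≥ 90 − 89 = 1. Holds regardless of c. ✓
Toxic: 90 − c ≥ 27 − 0, so c ≤ 90 − 27 = 63.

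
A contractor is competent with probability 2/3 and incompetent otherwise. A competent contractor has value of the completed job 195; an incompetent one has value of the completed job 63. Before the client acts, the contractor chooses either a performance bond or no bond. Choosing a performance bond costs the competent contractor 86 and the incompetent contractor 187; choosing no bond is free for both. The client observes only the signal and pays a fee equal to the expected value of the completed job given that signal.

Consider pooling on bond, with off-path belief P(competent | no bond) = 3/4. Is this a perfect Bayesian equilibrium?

On the equilibrium path (bond) the client holds the prior 2/3 and pays 2/3·195 + 1/3·63 = 151. Off-path (no bond) belief 3/4 gives 3/4·195 + 1/4·63 = 162.
Competent: bond gives 151 − 86 = 65; no bond gives 162 − 0 = 162. Deviates. ✗
Incompetent: bond gives 151 − 187 = -36; no bond gives 162 − 0 = 162. Deviates. ✗

No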